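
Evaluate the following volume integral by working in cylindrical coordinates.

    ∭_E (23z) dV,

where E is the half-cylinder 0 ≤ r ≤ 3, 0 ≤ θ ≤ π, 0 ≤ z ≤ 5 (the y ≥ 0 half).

In cylindrical coordinates, x = r cos(θ), y = r sin(θ), z = z, and dV = r dr dθ dz.

The integrand becomes 23z, so

    ∭_E (23z) dV = ∫_{0}^{π} ∫_{0}^{3} ∫_{0}^{5} (23z) · r dz dr dθ.

Inner (z): 575r/2.
Middle (r from 0 to 3): 5175/4.
Outer (θ): 5175π/4.

Therefore the triple integral equals 5175π/4.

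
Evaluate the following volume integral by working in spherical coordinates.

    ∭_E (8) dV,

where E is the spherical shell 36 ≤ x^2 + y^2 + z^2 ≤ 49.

In spherical coordinates, x = ρ sin(φ) cos(θ), y = ρ sin(φ) sin(θ), z = ρ cos(φ), and dV = ρ^2 sin(φ) dρ dφ dθ.

The integrand becomes 8, so

    ∭_E (8) dV = ∫_{0}^{2π} ∫_{0}^{π} ∫_{6}^{7} (8) · ρ^2 sin(φ) dρ dφ dθ.

Inner (ρ): 1016sin(φ)/3.
Middle (φ): 2032/3.
Outer (θ): 4064π/3.

Therefore the triple integral equals 4064π/3.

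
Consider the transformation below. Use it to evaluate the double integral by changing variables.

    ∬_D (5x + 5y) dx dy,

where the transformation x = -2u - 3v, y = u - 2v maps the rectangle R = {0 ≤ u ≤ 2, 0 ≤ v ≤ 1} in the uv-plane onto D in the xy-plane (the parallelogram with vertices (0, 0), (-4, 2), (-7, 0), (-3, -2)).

Compute the Jacobian determinant of (x, y) with respect to (u, v):

    ∂(x,y)/∂(u,v) = | -2  -3 | = (-2)(-2) - (-3)(1) = 7.
                   | 1  -2 |

Its absolute value is |J| = 7 (the area scaling factor).

Substituting x = -2u - 3v, y = u - 2v into the integrand,

    5x + 5y → -5u - 25v,

so the integral becomes

    ∬_R (-5u - 25v) · |J| du dv = ∫_0^2 ∫_0^1 (-35u - 175v) dv du.

Inner (v): -35u - 175/2.
Outer (u): -245.

Therefore ∬_D (5x + 5y) dx dy = -245.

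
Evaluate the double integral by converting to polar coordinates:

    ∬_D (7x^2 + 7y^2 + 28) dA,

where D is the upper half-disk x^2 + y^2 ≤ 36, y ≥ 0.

The region D is 0 ≤ r ≤ 6, 0 ≤ θ ≤ π in polar coordinates, where x = r cos(θ), y = r sin(θ), and dA = r dr dθ.

Under the substitution, the integrand becomes 7r^2 + 28, so

    ∬_D (7x^2 + 7y^2 + 28) dA = ∫_{0}^{π} ∫_{0}^{6} (7r^2 + 28) · r dr dθ.

Inner integral (in r): ∫_{0}^{6} (7r^2 + 28) · r dr = 2772.

Outer integral (in θ): ∫_{0}^{π} (2772) dθ = 2772π.

Therefore ∬_D (7x^2 + 7y^2 + 28) dA = 2772π.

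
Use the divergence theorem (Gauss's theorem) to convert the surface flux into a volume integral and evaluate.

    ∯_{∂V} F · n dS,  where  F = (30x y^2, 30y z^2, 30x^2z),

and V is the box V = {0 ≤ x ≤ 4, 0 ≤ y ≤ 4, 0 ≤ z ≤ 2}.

By the divergence theorem,

    ∯_{∂V} F · n dS = ∭_V (∇ · F) dV.

Compute the divergence:
    ∇ · F = ∂F_x/∂x + ∂F_y/∂y + ∂F_z/∂z = 30y^2 + 30z^2 + 30x^2 = 30x^2 + 30y^2 + 30z^2.

V is a rectangular box, so dV = dx dy dz with 0 ≤ x ≤ 4, 0 ≤ y ≤ 4, 0 ≤ z ≤ 2.

Integrate (30x^2 + 30y^2 + 30z^2) over V as an iterated integral:

    ∭_V (∇·F) dV = ∫_0^{4} ∫_0^{4} ∫_0^{2} (30x^2 + 30y^2 + 30z^2) dz dy dx.

Inner (z from 0 to 2): 60x^2 + 60y^2 + 80.
Middle (y from 0 to 4): 240x^2 + 1600.
Outer (x from 0 to 4): 11520.

Therefore ∯_{∂V} F · n dS = 11520.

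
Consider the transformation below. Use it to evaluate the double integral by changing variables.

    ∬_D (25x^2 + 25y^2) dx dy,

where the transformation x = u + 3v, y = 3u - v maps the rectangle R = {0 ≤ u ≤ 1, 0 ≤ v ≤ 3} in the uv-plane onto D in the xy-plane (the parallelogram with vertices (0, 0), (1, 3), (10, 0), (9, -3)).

Compute the Jacobian determinant of (x, y) with respect to (u, v):

    ∂(x,y)/∂(u,v) = | 1  3 | = (1)(-1) - (3)(3) = -10.
                   | 3  -1 |

Its absolute value is |J| = 10 (the area scaling factor).

Substituting x = u + 3v, y = 3u - v into the integrand,

    25x^2 + 25y^2 → 250u^2 + 250v^2,

so the integral becomes

    ∬_R (250u^2 + 250v^2) · |J| du dv = ∫_0^1 ∫_0^3 (2500u^2 + 2500v^2) dv du.

Inner (v): 7500u^2 + 22500.
Outer (u): 25000.

Therefore ∬_D (25x^2 + 25y^2) dx dy = 25000.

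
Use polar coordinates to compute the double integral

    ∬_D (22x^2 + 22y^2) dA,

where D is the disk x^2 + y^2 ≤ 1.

The region D is 0 ≤ r ≤ 1, 0 ≤ θ ≤ 2π in polar coordinates, where x = r cos(θ), y = r sin(θ), and dA = r dr dθ.

Under the substitution, the integrand becomes 22r^2, so

    ∬_D (22x^2 + 22y^2) dA = ∫_{0}^{2π} ∫_{0}^{1} (22r^2) · r dr dθ.

Inner integral (in r): ∫_{0}^{1} (22r^2) · r dr = 11/2.

Outer integral (in θ): ∫_{0}^{2π} (11/2) dθ = 11π.

Therefore ∬_D (22x^2 + 22y^2) dA = 11π.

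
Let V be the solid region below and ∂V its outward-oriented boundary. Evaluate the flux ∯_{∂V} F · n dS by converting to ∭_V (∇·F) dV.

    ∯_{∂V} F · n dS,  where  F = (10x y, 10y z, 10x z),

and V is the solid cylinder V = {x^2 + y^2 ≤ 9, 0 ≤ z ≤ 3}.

By the divergence theorem,

    ∯_{∂V} F · n dS = ∭_V (∇ · F) dV.

Compute the divergence:
    ∇ · F = ∂F_x/∂x + ∂F_y/∂y + ∂F_z/∂z = 10y + 10z + 10x = 10x + 10y + 10z.

In cylindrical coordinates, x = r cos(θ), y = r sin(θ), z = z, dV = r dr dθ dz, with 0 ≤ r ≤ 3, 0 ≤ θ ≤ 2π, 0 ≤ z ≤ 3.

The integrand, after substitution and multiplying by the volume element, becomes (10sqrt(2)r sin(θ + π/4) + 10z) · r, so

    ∭_V (∇·F) dV = ∫_0^{2π} ∫_0^{3} ∫_0^{3} (10sqrt(2)r sin(θ + π/4) + 10z) · r dz dr dθ.

Inner (z from 0 to 3): 15r (2sqrt(2)r sin(θ + π/4) + 3).
Middle (r from 0 to 3): 270sqrt(2)sin(θ + π/4) + 405/2.
Outer (θ from 0 to 2π): 405π.

Therefore ∯_{∂V} F · n dS = 405π.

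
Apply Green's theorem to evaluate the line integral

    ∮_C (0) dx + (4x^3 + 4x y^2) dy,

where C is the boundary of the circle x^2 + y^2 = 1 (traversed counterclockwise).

Green's theorem converts the closed line integral into a double integral over the enclosed region D:

    ∮_C P dx + Q dy = ∬_D (∂Q/∂x - ∂P/∂y) dA.

Here P = 0, Q = 4x^3 + 4x y^2, so

    ∂Q/∂x = 12x^2 + 4y^2,    ∂P/∂y = 0,
    ∂Q/∂x - ∂P/∂y = 12x^2 + 4y^2.

D is the region x^2 + y^2 ≤ 1. Evaluating the double integral:

In polar coordinates (x = r cos θ, y = r sin θ, dA = r dr dθ) the integrand becomes 4r^2(cos(2θ) + 2), so

    ∬_D (12x^2 + 4y^2) dA = ∫_0^{2π} ∫_0^{1} (4r^2(cos(2θ) + 2)) · r dr dθ.

Inner (r from 0 to 1): cos(2θ) + 2.
Outer (θ from 0 to 2π): 4π.

Therefore ∮_C P dx + Q dy = 4π.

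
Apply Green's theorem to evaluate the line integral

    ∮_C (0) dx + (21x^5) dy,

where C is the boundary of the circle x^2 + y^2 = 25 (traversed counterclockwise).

Green's theorem converts the closed line integral into a double integral over the enclosed region D:

    ∮_C P dx + Q dy = ∬_D (∂Q/∂x - ∂P/∂y) dA.

Here P = 0, Q = 21x^5, so

    ∂Q/∂x = 105x^4,    ∂P/∂y = 0,
    ∂Q/∂x - ∂P/∂y = 105x^4.

D is the region x^2 + y^2 ≤ 25. Evaluating the double integral:

In polar coordinates (x = r cos θ, y = r sin θ, dA = r dr dθ) the integrand becomes 105r^4cos(θ)^4, so

    ∬_D (105x^4) dA = ∫_0^{2π} ∫_0^{5} (105r^4cos(θ)^4) · r dr dθ.

Inner (r from 0 to 5): 546875cos(θ)^4/2.
Outer (θ from 0 to 2π): 1640625π/8.

Therefore ∮_C P dx + Q dy = 1640625π/8.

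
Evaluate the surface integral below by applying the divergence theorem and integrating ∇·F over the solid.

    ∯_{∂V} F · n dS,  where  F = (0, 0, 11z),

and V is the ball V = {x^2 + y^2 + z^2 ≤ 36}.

By the divergence theorem,

    ∯_{∂V} F · n dS = ∭_V (∇ · F) dV.

Compute the divergence:
    ∇ · F = ∂F_x/∂x + ∂F_y/∂y + ∂F_z/∂z = 0 + 0 + 11 = 11.

In spherical coordinates, x = ρ sin(φ) cos(θ), y = ρ sin(φ) sin(θ), z = ρ cos(φ), dV = ρ^2 sin(φ) dρ dφ dθ, with 0 ≤ ρ ≤ 6, 0 ≤ φ ≤ π, 0 ≤ θ ≤ 2π.

The integrand, after substitution and multiplying by the volume element, becomes (11) · ρ^2 sin(φ), so

    ∭_V (∇·F) dV = ∫_0^{2π} ∫_0^{π} ∫_0^{6} (11) · ρ^2 sin(φ) dρ dφ dθ.

Inner (ρ from 0 to 6): 792sin(φ).
Middle (φ from 0 to π): 1584.
Outer (θ from 0 to 2π): 3168π.

Therefore ∯_{∂V} F · n dS = 3168π.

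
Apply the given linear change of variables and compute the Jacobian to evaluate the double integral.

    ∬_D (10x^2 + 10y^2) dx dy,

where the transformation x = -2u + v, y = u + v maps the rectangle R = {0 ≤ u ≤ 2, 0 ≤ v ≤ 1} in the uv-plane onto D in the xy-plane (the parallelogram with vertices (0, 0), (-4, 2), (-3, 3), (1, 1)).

Compute the Jacobian determinant of (x, y) with respect to (u, v):

    ∂(x,y)/∂(u,v) = | -2  1 | = (-2)(1) - (1)(1) = -3.
                   | 1  1 |

Its absolute value is |J| = 3 (the area scaling factor).

Substituting x = -2u + v, y = u + v into the integrand,

    10x^2 + 10y^2 → 50u^2 - 20u v + 20v^2,

so the integral becomes

    ∬_R (50u^2 - 20u v + 20v^2) · |J| du dv = ∫_0^2 ∫_0^1 (150u^2 - 60u v + 60v^2) dv du.

Inner (v): 150u^2 - 30u + 20.
Outer (u): 380.

Therefore ∬_D (10x^2 + 10y^2) dx dy = 380.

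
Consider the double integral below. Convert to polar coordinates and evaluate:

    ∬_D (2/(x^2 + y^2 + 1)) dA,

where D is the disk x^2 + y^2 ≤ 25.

The region D is 0 ≤ r ≤ 5, 0 ≤ θ ≤ 2π in polar coordinates, where x = r cos(θ), y = r sin(θ), and dA = r dr dθ.

Under the substitution, the integrand becomes 2/(r^2 + 1), so

    ∬_D (2/(x^2 + y^2 + 1)) dA = ∫_{0}^{2π} ∫_{0}^{5} (2/(r^2 + 1)) · r dr dθ.

Inner integral (in r): ∫_{0}^{5} (2/(r^2 + 1)) · r dr = log(26).

Outer integral (in θ): ∫_{0}^{2π} (log(26)) dθ = 2π log(26).

Therefore ∬_D (2/(x^2 + y^2 + 1)) dA = 2π log(26).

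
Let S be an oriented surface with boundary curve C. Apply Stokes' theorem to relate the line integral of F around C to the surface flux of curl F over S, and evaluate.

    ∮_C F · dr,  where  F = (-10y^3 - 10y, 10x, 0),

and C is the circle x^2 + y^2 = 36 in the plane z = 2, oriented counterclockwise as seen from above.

Let S be the flat disk x^2 + y^2 ≤ 36 in the plane z = 2, with upward unit normal n̂ = ẑ. By Stokes' theorem,

    ∮_C F · dr = ∬_S (∇ × F) · n̂ dS = ∬_D (curl F)_z dA,

where D is the disk x^2 + y^2 ≤ 36.

Compute the curl of F = (-10y^3 - 10y, 10x, 0):
    (∇ × F)_x = ∂F_z/∂y - ∂F_y/∂z = 0,
    (∇ × F)_y = ∂F_x/∂z - ∂F_z/∂x = 0,
    (∇ × F)_z = ∂F_y/∂x - ∂F_x/∂y = 30y^2 + 20.

On z = 2, (curl F)_z = 30y^2 + 20.

Convert to polar (x = r cos θ, y = r sin θ, dA = r dr dθ); the integrand becomes 30r^2sin(θ)^2 + 20, so

    ∬_D (curl F)_z dA = ∫_0^{2π} ∫_0^{6} (30r^2sin(θ)^2 + 20) · r dr dθ.

Inner (r from 0 to 6): 9720sin(θ)^2 + 360.
Outer (θ from 0 to 2π): 10440π.

Therefore ∮_C F · dr = 10440π.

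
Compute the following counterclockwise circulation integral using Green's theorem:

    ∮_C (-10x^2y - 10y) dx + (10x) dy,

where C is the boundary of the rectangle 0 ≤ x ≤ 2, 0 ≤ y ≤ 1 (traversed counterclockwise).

Green's theorem converts the closed line integral into a double integral over the enclosed region D:

    ∮_C P dx + Q dy = ∬_D (∂Q/∂x - ∂P/∂y) dA.

Here P = -10x^2y - 10y, Q = 10x, so

    ∂Q/∂x = 10,    ∂P/∂y = -10x^2 - 10,
    ∂Q/∂x - ∂P/∂y = 10x^2 + 20.

D is the region 0 ≤ x ≤ 2, 0 ≤ y ≤ 1. Evaluating the double integral:

    ∬_D (10x^2 + 20) dA = ∫_0^{2} ∫_0^{1} (10x^2 + 20) dy dx.

Inner (y from 0 to 1): 10x^2 + 20.
Outer (x from 0 to 2): 200/3.

Therefore ∮_C P dx + Q dy = 200/3.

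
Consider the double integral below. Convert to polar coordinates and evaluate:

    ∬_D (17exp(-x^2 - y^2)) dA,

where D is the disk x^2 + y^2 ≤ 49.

The region D is 0 ≤ r ≤ 7, 0 ≤ θ ≤ 2π in polar coordinates, where x = r cos(θ), y = r sin(θ), and dA = r dr dθ.

Under the substitution, the integrand becomes 17exp(-r^2), so

    ∬_D (17exp(-x^2 - y^2)) dA = ∫_{0}^{2π} ∫_{0}^{7} (17exp(-r^2)) · r dr dθ.

Inner integral (in r): ∫_{0}^{7} (17exp(-r^2)) · r dr = 17/2 - 17exp(-49)/2.

Outer integral (in θ): ∫_{0}^{2π} (17/2 - 17exp(-49)/2) dθ = -17π exp(-49) + 17π.

Therefore ∬_D (17exp(-x^2 - y^2)) dA = -17π exp(-49) + 17π.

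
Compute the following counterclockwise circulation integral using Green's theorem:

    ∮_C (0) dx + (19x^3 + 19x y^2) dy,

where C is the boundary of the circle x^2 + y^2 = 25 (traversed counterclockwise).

Green's theorem converts the closed line integral into a double integral over the enclosed region D:

    ∮_C P dx + Q dy = ∬_D (∂Q/∂x - ∂P/∂y) dA.

Here P = 0, Q = 19x^3 + 19x y^2, so

    ∂Q/∂x = 57x^2 + 19y^2,    ∂P/∂y = 0,
    ∂Q/∂x - ∂P/∂y = 57x^2 + 19y^2.

D is the region x^2 + y^2 ≤ 25. Evaluating the double integral:

In polar coordinates (x = r cos θ, y = r sin θ, dA = r dr dθ) the integrand becomes 19r^2(cos(2θ) + 2), so

    ∬_D (57x^2 + 19y^2) dA = ∫_0^{2π} ∫_0^{5} (19r^2(cos(2θ) + 2)) · r dr dθ.

Inner (r from 0 to 5): 11875cos(2θ)/4 + 11875/2.
Outer (θ from 0 to 2π): 11875π.

Therefore ∮_C P dx + Q dy = 11875π.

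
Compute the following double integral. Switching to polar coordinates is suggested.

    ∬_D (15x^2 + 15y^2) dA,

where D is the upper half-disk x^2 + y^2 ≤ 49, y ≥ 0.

The region D is 0 ≤ r ≤ 7, 0 ≤ θ ≤ π in polar coordinates, where x = r cos(θ), y = r sin(θ), and dA = r dr dθ.

Under the substitution, the integrand becomes 15r^2, so

    ∬_D (15x^2 + 15y^2) dA = ∫_{0}^{π} ∫_{0}^{7} (15r^2) · r dr dθ.

Inner integral (in r): ∫_{0}^{7} (15r^2) · r dr = 36015/4.

Outer integral (in θ): ∫_{0}^{π} (36015/4) dθ = 36015π/4.

Therefore ∬_D (15x^2 + 15y^2) dA = 36015π/4.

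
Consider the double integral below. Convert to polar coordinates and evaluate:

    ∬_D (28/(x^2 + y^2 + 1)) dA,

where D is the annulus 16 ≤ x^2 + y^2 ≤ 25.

The region D is 4 ≤ r ≤ 5, 0 ≤ θ ≤ 2π in polar coordinates, where x = r cos(θ), y = r sin(θ), and dA = r dr dθ.

Under the substitution, the integrand becomes 28/(r^2 + 1), so

    ∬_D (28/(x^2 + y^2 + 1)) dA = ∫_{0}^{2π} ∫_{4}^{5} (28/(r^2 + 1)) · r dr dθ.

Inner integral (in r): ∫_{4}^{5} (28/(r^2 + 1)) · r dr = log(64509974703297150976/168377826559400929).

Outer integral (in θ): ∫_{0}^{2π} (log(64509974703297150976/168377826559400929)) dθ = log((64509974703297150976/168377826559400929)^(2π)).

Therefore ∬_D (28/(x^2 + y^2 + 1)) dA = log((64509974703297150976/168377826559400929)^(2π)).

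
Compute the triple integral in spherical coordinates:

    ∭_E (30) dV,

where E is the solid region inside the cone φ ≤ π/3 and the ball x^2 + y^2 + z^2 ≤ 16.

In spherical coordinates, x = ρ sin(φ) cos(θ), y = ρ sin(φ) sin(θ), z = ρ cos(φ), and dV = ρ^2 sin(φ) dρ dφ dθ.

The integrand becomes 30, so

    ∭_E (30) dV = ∫_{0}^{2π} ∫_{0}^{π/3} ∫_{0}^{4} (30) · ρ^2 sin(φ) dρ dφ dθ.

Inner (ρ): 640sin(φ).
Middle (φ): 320.
Outer (θ): 640π.

Therefore the triple integral equals 640π.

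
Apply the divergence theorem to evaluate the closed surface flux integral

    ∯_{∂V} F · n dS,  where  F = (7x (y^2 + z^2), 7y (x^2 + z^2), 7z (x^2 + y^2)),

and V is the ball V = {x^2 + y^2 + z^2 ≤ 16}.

By the divergence theorem,

    ∯_{∂V} F · n dS = ∭_V (∇ · F) dV.

Compute the divergence:
    ∇ · F = ∂F_x/∂x + ∂F_y/∂y + ∂F_z/∂z = 7y^2 + 7z^2 + 7x^2 + 7z^2 + 7x^2 + 7y^2 = 14x^2 + 14y^2 + 14z^2.

In spherical coordinates, x = ρ sin(φ) cos(θ), y = ρ sin(φ) sin(θ), z = ρ cos(φ), dV = ρ^2 sin(φ) dρ dφ dθ, with 0 ≤ ρ ≤ 4, 0 ≤ φ ≤ π, 0 ≤ θ ≤ 2π.

The integrand, after substitution and multiplying by the volume element, becomes (14ρ^2) · ρ^2 sin(φ), so

    ∭_V (∇·F) dV = ∫_0^{2π} ∫_0^{π} ∫_0^{4} (14ρ^2) · ρ^2 sin(φ) dρ dφ dθ.

Inner (ρ from 0 to 4): 14336sin(φ)/5.
Middle (φ from 0 to π): 28672/5.
Outer (θ from 0 to 2π): 57344π/5.

Therefore ∯_{∂V} F · n dS = 57344π/5.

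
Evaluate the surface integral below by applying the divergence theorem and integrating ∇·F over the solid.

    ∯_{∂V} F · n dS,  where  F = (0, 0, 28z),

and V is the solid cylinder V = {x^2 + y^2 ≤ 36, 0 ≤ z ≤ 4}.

By the divergence theorem,

    ∯_{∂V} F · n dS = ∭_V (∇ · F) dV.

Compute the divergence:
    ∇ · F = ∂F_x/∂x + ∂F_y/∂y + ∂F_z/∂z = 0 + 0 + 28 = 28.

In cylindrical coordinates, x = r cos(θ), y = r sin(θ), z = z, dV = r dr dθ dz, with 0 ≤ r ≤ 6, 0 ≤ θ ≤ 2π, 0 ≤ z ≤ 4.

The integrand, after substitution and multiplying by the volume element, becomes (28) · r, so

    ∭_V (∇·F) dV = ∫_0^{2π} ∫_0^{6} ∫_0^{4} (28) · r dz dr dθ.

Inner (z from 0 to 4): 112r.
Middle (r from 0 to 6): 2016.
Outer (θ from 0 to 2π): 4032π.

Therefore ∯_{∂V} F · n dS = 4032π.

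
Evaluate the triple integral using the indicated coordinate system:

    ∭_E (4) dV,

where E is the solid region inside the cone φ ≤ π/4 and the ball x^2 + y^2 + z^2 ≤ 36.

In spherical coordinates, x = ρ sin(φ) cos(θ), y = ρ sin(φ) sin(θ), z = ρ cos(φ), and dV = ρ^2 sin(φ) dρ dφ dθ.

The integrand becomes 4, so

    ∭_E (4) dV = ∫_{0}^{2π} ∫_{0}^{π/4} ∫_{0}^{6} (4) · ρ^2 sin(φ) dρ dφ dθ.

Inner (ρ): 288sin(φ).
Middle (φ): 288 - 144sqrt(2).
Outer (θ): 288π (2 - sqrt(2)).

Therefore the triple integral equals 288π (2 - sqrt(2)).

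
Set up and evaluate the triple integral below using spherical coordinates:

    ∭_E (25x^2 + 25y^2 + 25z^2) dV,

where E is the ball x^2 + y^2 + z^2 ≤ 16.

In spherical coordinates, x = ρ sin(φ) cos(θ), y = ρ sin(φ) sin(θ), z = ρ cos(φ), and dV = ρ^2 sin(φ) dρ dφ dθ.

The integrand becomes 25ρ^2, so

    ∭_E (25x^2 + 25y^2 + 25z^2) dV = ∫_{0}^{2π} ∫_{0}^{π} ∫_{0}^{4} (25ρ^2) · ρ^2 sin(φ) dρ dφ dθ.

Inner (ρ): 5120sin(φ).
Middle (φ): 10240.
Outer (θ): 20480π.

Therefore the triple integral equals 20480π.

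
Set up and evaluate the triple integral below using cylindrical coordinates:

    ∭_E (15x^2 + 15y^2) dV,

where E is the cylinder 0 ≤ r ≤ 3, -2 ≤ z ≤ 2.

In cylindrical coordinates, x = r cos(θ), y = r sin(θ), z = z, and dV = r dr dθ dz.

The integrand becomes 15r^2, so

    ∭_E (15x^2 + 15y^2) dV = ∫_{0}^{2π} ∫_{0}^{3} ∫_{-2}^{2} (15r^2) · r dz dr dθ.

Inner (z): 60r^3.
Middle (r from 0 to 3): 1215.
Outer (θ): 2430π.

Therefore the triple integral equals 2430π.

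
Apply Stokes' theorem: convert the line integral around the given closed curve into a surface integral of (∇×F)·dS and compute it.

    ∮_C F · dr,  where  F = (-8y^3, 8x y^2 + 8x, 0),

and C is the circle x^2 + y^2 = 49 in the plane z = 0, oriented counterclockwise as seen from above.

Let S be the flat disk x^2 + y^2 ≤ 49 in the plane z = 0, with upward unit normal n̂ = ẑ. By Stokes' theorem,

    ∮_C F · dr = ∬_S (∇ × F) · n̂ dS = ∬_D (curl F)_z dA,

where D is the disk x^2 + y^2 ≤ 49.

Compute the curl of F = (-8y^3, 8x y^2 + 8x, 0):
    (∇ × F)_x = ∂F_z/∂y - ∂F_y/∂z = 0,
    (∇ × F)_y = ∂F_x/∂z - ∂F_z/∂x = 0,
    (∇ × F)_z = ∂F_y/∂x - ∂F_x/∂y = 32y^2 + 8.

On z = 0, (curl F)_z = 32y^2 + 8.

Convert to polar (x = r cos θ, y = r sin θ, dA = r dr dθ); the integrand becomes 32r^2sin(θ)^2 + 8, so

    ∬_D (curl F)_z dA = ∫_0^{2π} ∫_0^{7} (32r^2sin(θ)^2 + 8) · r dr dθ.

Inner (r from 0 to 7): 19208sin(θ)^2 + 196.
Outer (θ from 0 to 2π): 19600π.

Therefore ∮_C F · dr = 19600π.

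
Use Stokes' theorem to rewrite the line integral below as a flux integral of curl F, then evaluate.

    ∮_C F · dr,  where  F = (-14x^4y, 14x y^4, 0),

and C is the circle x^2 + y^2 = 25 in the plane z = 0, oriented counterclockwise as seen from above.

Let S be the flat disk x^2 + y^2 ≤ 25 in the plane z = 0, with upward unit normal n̂ = ẑ. By Stokes' theorem,

    ∮_C F · dr = ∬_S (∇ × F) · n̂ dS = ∬_D (curl F)_z dA,

where D is the disk x^2 + y^2 ≤ 25.

Compute the curl of F = (-14x^4y, 14x y^4, 0):
    (∇ × F)_x = ∂F_z/∂y - ∂F_y/∂z = 0,
    (∇ × F)_y = ∂F_x/∂z - ∂F_z/∂x = 0,
    (∇ × F)_z = ∂F_y/∂x - ∂F_x/∂y = 14x^4 + 14y^4.

On z = 0, (curl F)_z = 14x^4 + 14y^4.

Convert to polar (x = r cos θ, y = r sin θ, dA = r dr dθ); the integrand becomes 14r^4(sin(θ)^4 + cos(θ)^4), so

    ∬_D (curl F)_z dA = ∫_0^{2π} ∫_0^{5} (14r^4(sin(θ)^4 + cos(θ)^4)) · r dr dθ.

Inner (r from 0 to 5): 109375sin(θ)^4/3 + 109375cos(θ)^4/3.
Outer (θ from 0 to 2π): 109375π/2.

Therefore ∮_C F · dr = 109375π/2.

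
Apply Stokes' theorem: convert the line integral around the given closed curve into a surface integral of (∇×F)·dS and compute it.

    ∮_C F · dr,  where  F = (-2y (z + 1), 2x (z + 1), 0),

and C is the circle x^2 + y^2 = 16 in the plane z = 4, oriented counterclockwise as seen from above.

Let S be the flat disk x^2 + y^2 ≤ 16 in the plane z = 4, with upward unit normal n̂ = ẑ. By Stokes' theorem,

    ∮_C F · dr = ∬_S (∇ × F) · n̂ dS = ∬_D (curl F)_z dA,

where D is the disk x^2 + y^2 ≤ 16.

Compute the curl of F = (-2y (z + 1), 2x (z + 1), 0):
    (∇ × F)_x = ∂F_z/∂y - ∂F_y/∂z = -2x,
    (∇ × F)_y = ∂F_x/∂z - ∂F_z/∂x = -2y,
    (∇ × F)_z = ∂F_y/∂x - ∂F_x/∂y = 4z + 4.

On z = 4, (curl F)_z = 20.

Convert to polar (x = r cos θ, y = r sin θ, dA = r dr dθ); the integrand becomes 20, so

    ∬_D (curl F)_z dA = ∫_0^{2π} ∫_0^{4} (20) · r dr dθ.

Inner (r from 0 to 4): 160.
Outer (θ from 0 to 2π): 320π.

Therefore ∮_C F · dr = 320π.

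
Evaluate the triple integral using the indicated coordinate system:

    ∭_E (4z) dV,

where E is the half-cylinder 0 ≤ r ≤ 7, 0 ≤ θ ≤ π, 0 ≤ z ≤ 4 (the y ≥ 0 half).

In cylindrical coordinates, x = r cos(θ), y = r sin(θ), z = z, and dV = r dr dθ dz.

The integrand becomes 4z, so

    ∭_E (4z) dV = ∫_{0}^{π} ∫_{0}^{7} ∫_{0}^{4} (4z) · r dz dr dθ.

Inner (z): 32r.
Middle (r from 0 to 7): 784.
Outer (θ): 784π.

Therefore the triple integral equals 784π.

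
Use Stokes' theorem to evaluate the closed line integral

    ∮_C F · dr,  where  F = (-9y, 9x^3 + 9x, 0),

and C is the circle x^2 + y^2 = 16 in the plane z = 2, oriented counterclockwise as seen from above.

Let S be the flat disk x^2 + y^2 ≤ 16 in the plane z = 2, with upward unit normal n̂ = ẑ. By Stokes' theorem,

    ∮_C F · dr = ∬_S (∇ × F) · n̂ dS = ∬_D (curl F)_z dA,

where D is the disk x^2 + y^2 ≤ 16.

Compute the curl of F = (-9y, 9x^3 + 9x, 0):
    (∇ × F)_x = ∂F_z/∂y - ∂F_y/∂z = 0,
    (∇ × F)_y = ∂F_x/∂z - ∂F_z/∂x = 0,
    (∇ × F)_z = ∂F_y/∂x - ∂F_x/∂y = 27x^2 + 18.

On z = 2, (curl F)_z = 27x^2 + 18.

Convert to polar (x = r cos θ, y = r sin θ, dA = r dr dθ); the integrand becomes 27r^2cos(θ)^2 + 18, so

    ∬_D (curl F)_z dA = ∫_0^{2π} ∫_0^{4} (27r^2cos(θ)^2 + 18) · r dr dθ.

Inner (r from 0 to 4): 1728cos(θ)^2 + 144.
Outer (θ from 0 to 2π): 2016π.

Therefore ∮_C F · dr = 2016π.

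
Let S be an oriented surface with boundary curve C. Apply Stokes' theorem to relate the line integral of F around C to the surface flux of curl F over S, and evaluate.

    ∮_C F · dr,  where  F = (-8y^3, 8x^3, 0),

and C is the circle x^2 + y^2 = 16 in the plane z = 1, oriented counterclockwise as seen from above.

Let S be the flat disk x^2 + y^2 ≤ 16 in the plane z = 1, with upward unit normal n̂ = ẑ. By Stokes' theorem,

    ∮_C F · dr = ∬_S (∇ × F) · n̂ dS = ∬_D (curl F)_z dA,

where D is the disk x^2 + y^2 ≤ 16.

Compute the curl of F = (-8y^3, 8x^3, 0):
    (∇ × F)_x = ∂F_z/∂y - ∂F_y/∂z = 0,
    (∇ × F)_y = ∂F_x/∂z - ∂F_z/∂x = 0,
    (∇ × F)_z = ∂F_y/∂x - ∂F_x/∂y = 24x^2 + 24y^2.

On z = 1, (curl F)_z = 24x^2 + 24y^2.

Convert to polar (x = r cos θ, y = r sin θ, dA = r dr dθ); the integrand becomes 24r^2, so

    ∬_D (curl F)_z dA = ∫_0^{2π} ∫_0^{4} (24r^2) · r dr dθ.

Inner (r from 0 to 4): 1536.
Outer (θ from 0 to 2π): 3072π.

Therefore ∮_C F · dr = 3072π.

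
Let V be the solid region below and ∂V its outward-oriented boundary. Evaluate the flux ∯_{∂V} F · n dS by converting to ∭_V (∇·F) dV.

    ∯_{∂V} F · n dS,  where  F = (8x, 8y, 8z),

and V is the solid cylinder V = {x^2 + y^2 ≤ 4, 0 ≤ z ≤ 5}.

By the divergence theorem,

    ∯_{∂V} F · n dS = ∭_V (∇ · F) dV.

Compute the divergence:
    ∇ · F = ∂F_x/∂x + ∂F_y/∂y + ∂F_z/∂z = 8 + 8 + 8 = 24.

In cylindrical coordinates, x = r cos(θ), y = r sin(θ), z = z, dV = r dr dθ dz, with 0 ≤ r ≤ 2, 0 ≤ θ ≤ 2π, 0 ≤ z ≤ 5.

The integrand, after substitution and multiplying by the volume element, becomes (24) · r, so

    ∭_V (∇·F) dV = ∫_0^{2π} ∫_0^{2} ∫_0^{5} (24) · r dz dr dθ.

Inner (z from 0 to 5): 120r.
Middle (r from 0 to 2): 240.
Outer (θ from 0 to 2π): 480π.

Therefore ∯_{∂V} F · n dS = 480π.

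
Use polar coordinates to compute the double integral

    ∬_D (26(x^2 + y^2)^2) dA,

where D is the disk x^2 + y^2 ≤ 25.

The region D is 0 ≤ r ≤ 5, 0 ≤ θ ≤ 2π in polar coordinates, where x = r cos(θ), y = r sin(θ), and dA = r dr dθ.

Under the substitution, the integrand becomes 26r^4, so

    ∬_D (26(x^2 + y^2)^2) dA = ∫_{0}^{2π} ∫_{0}^{5} (26r^4) · r dr dθ.

Inner integral (in r): ∫_{0}^{5} (26r^4) · r dr = 203125/3.

Outer integral (in θ): ∫_{0}^{2π} (203125/3) dθ = 406250π/3.

Therefore ∬_D (26(x^2 + y^2)^2) dA = 406250π/3.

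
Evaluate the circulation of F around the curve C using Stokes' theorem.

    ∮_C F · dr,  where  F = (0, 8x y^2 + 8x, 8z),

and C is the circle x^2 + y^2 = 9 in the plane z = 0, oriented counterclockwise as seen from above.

Let S be the flat disk x^2 + y^2 ≤ 9 in the plane z = 0, with upward unit normal n̂ = ẑ. By Stokes' theorem,

    ∮_C F · dr = ∬_S (∇ × F) · n̂ dS = ∬_D (curl F)_z dA,

where D is the disk x^2 + y^2 ≤ 9.

Compute the curl of F = (0, 8x y^2 + 8x, 8z):
    (∇ × F)_x = ∂F_z/∂y - ∂F_y/∂z = 0,
    (∇ × F)_y = ∂F_x/∂z - ∂F_z/∂x = 0,
    (∇ × F)_z = ∂F_y/∂x - ∂F_x/∂y = 8y^2 + 8.

On z = 0, (curl F)_z = 8y^2 + 8.

Convert to polar (x = r cos θ, y = r sin θ, dA = r dr dθ); the integrand becomes 8r^2sin(θ)^2 + 8, so

    ∬_D (curl F)_z dA = ∫_0^{2π} ∫_0^{3} (8r^2sin(θ)^2 + 8) · r dr dθ.

Inner (r from 0 to 3): 162sin(θ)^2 + 36.
Outer (θ from 0 to 2π): 234π.

Therefore ∮_C F · dr = 234π.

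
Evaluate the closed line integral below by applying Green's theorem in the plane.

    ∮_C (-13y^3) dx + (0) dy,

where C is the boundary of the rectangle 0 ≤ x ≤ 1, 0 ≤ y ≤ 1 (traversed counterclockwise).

Green's theorem converts the closed line integral into a double integral over the enclosed region D:

    ∮_C P dx + Q dy = ∬_D (∂Q/∂x - ∂P/∂y) dA.

Here P = -13y^3, Q = 0, so

    ∂Q/∂x = 0,    ∂P/∂y = -39y^2,
    ∂Q/∂x - ∂P/∂y = 39y^2.

D is the region 0 ≤ x ≤ 1, 0 ≤ y ≤ 1. Evaluating the double integral:

    ∬_D (39y^2) dA = ∫_0^{1} ∫_0^{1} (39y^2) dy dx.

Inner (y from 0 to 1): 13.
Outer (x from 0 to 1): 13.

Therefore ∮_C P dx + Q dy = 13.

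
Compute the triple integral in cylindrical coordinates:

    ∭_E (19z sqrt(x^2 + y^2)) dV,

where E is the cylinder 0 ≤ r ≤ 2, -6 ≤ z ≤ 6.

In cylindrical coordinates, x = r cos(θ), y = r sin(θ), z = z, and dV = r dr dθ dz.

The integrand becomes 19r z, so

    ∭_E (19z sqrt(x^2 + y^2)) dV = ∫_{0}^{2π} ∫_{0}^{2} ∫_{-6}^{6} (19r z) · r dz dr dθ.

Inner (z): 0.
Middle (r from 0 to 2): 0.
Outer (θ): 0.

Therefore the triple integral equals 0.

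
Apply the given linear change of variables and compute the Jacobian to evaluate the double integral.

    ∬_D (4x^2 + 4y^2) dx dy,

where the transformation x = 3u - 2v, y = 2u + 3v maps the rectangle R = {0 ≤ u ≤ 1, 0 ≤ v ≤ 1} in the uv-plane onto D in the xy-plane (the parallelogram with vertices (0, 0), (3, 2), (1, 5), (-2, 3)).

Compute the Jacobian determinant of (x, y) with respect to (u, v):

    ∂(x,y)/∂(u,v) = | 3  -2 | = (3)(3) - (-2)(2) = 13.
                   | 2  3 |

Its absolute value is |J| = 13 (the area scaling factor).

Substituting x = 3u - 2v, y = 2u + 3v into the integrand,

    4x^2 + 4y^2 → 52u^2 + 52v^2,

so the integral becomes

    ∬_R (52u^2 + 52v^2) · |J| du dv = ∫_0^1 ∫_0^1 (676u^2 + 676v^2) dv du.

Inner (v): 676u^2 + 676/3.
Outer (u): 1352/3.

Therefore ∬_D (4x^2 + 4y^2) dx dy = 1352/3.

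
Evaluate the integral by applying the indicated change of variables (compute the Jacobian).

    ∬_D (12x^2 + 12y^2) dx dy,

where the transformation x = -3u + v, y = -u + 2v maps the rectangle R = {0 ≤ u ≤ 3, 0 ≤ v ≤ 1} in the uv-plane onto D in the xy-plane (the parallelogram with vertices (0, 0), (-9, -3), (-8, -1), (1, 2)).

Compute the Jacobian determinant of (x, y) with respect to (u, v):

    ∂(x,y)/∂(u,v) = | -3  1 | = (-3)(2) - (1)(-1) = -5.
                   | -1  2 |

Its absolute value is |J| = 5 (the area scaling factor).

Substituting x = -3u + v, y = -u + 2v into the integrand,

    12x^2 + 12y^2 → 120u^2 - 120u v + 60v^2,

so the integral becomes

    ∬_R (120u^2 - 120u v + 60v^2) · |J| du dv = ∫_0^3 ∫_0^1 (600u^2 - 600u v + 300v^2) dv du.

Inner (v): 600u^2 - 300u + 100.
Outer (u): 4350.

Therefore ∬_D (12x^2 + 12y^2) dx dy = 4350.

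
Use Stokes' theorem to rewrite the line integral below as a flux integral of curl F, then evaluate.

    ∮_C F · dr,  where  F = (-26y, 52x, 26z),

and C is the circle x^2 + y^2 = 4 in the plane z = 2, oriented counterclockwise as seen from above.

Let S be the flat disk x^2 + y^2 ≤ 4 in the plane z = 2, with upward unit normal n̂ = ẑ. By Stokes' theorem,

    ∮_C F · dr = ∬_S (∇ × F) · n̂ dS = ∬_D (curl F)_z dA,

where D is the disk x^2 + y^2 ≤ 4.

Compute the curl of F = (-26y, 52x, 26z):
    (∇ × F)_x = ∂F_z/∂y - ∂F_y/∂z = 0,
    (∇ × F)_y = ∂F_x/∂z - ∂F_z/∂x = 0,
    (∇ × F)_z = ∂F_y/∂x - ∂F_x/∂y = 78.

On z = 2, (curl F)_z = 78.

Convert to polar (x = r cos θ, y = r sin θ, dA = r dr dθ); the integrand becomes 78, so

    ∬_D (curl F)_z dA = ∫_0^{2π} ∫_0^{2} (78) · r dr dθ.

Inner (r from 0 to 2): 156.
Outer (θ from 0 to 2π): 312π.

Therefore ∮_C F · dr = 312π.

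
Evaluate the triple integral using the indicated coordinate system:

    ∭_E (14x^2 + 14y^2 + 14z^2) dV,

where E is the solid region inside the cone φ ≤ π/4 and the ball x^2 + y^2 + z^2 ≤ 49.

In spherical coordinates, x = ρ sin(φ) cos(θ), y = ρ sin(φ) sin(θ), z = ρ cos(φ), and dV = ρ^2 sin(φ) dρ dφ dθ.

The integrand becomes 14ρ^2, so

    ∭_E (14x^2 + 14y^2 + 14z^2) dV = ∫_{0}^{2π} ∫_{0}^{π/4} ∫_{0}^{7} (14ρ^2) · ρ^2 sin(φ) dρ dφ dθ.

Inner (ρ): 235298sin(φ)/5.
Middle (φ): 235298/5 - 117649sqrt(2)/5.
Outer (θ): 235298π (2 - sqrt(2))/5.

Therefore the triple integral equals 235298π (2 - sqrt(2))/5.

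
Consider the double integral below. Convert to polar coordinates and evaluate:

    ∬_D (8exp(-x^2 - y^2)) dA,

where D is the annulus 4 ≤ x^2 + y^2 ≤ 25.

The region D is 2 ≤ r ≤ 5, 0 ≤ θ ≤ 2π in polar coordinates, where x = r cos(θ), y = r sin(θ), and dA = r dr dθ.

Under the substitution, the integrand becomes 8exp(-r^2), so

    ∬_D (8exp(-x^2 - y^2)) dA = ∫_{0}^{2π} ∫_{2}^{5} (8exp(-r^2)) · r dr dθ.

Inner integral (in r): ∫_{2}^{5} (8exp(-r^2)) · r dr = -(4 - 4exp(21))exp(-25).

Outer integral (in θ): ∫_{0}^{2π} (-(4 - 4exp(21))exp(-25)) dθ = -8π (1 - exp(21))exp(-25).

Therefore ∬_D (8exp(-x^2 - y^2)) dA = -8π (1 - exp(21))exp(-25).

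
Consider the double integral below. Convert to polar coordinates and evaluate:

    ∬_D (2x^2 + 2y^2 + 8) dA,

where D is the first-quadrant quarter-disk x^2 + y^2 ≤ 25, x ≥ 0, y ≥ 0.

The region D is 0 ≤ r ≤ 5, 0 ≤ θ ≤ π/2 in polar coordinates, where x = r cos(θ), y = r sin(θ), and dA = r dr dθ.

Under the substitution, the integrand becomes 2r^2 + 8, so

    ∬_D (2x^2 + 2y^2 + 8) dA = ∫_{0}^{π/2} ∫_{0}^{5} (2r^2 + 8) · r dr dθ.

Inner integral (in r): ∫_{0}^{5} (2r^2 + 8) · r dr = 825/2.

Outer integral (in θ): ∫_{0}^{π/2} (825/2) dθ = 825π/4.

Therefore ∬_D (2x^2 + 2y^2 + 8) dA = 825π/4.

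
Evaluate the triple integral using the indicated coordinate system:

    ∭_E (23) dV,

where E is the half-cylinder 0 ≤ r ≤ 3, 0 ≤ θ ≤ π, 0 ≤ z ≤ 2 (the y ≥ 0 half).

In cylindrical coordinates, x = r cos(θ), y = r sin(θ), z = z, and dV = r dr dθ dz.

The integrand becomes 23, so

    ∭_E (23) dV = ∫_{0}^{π} ∫_{0}^{3} ∫_{0}^{2} (23) · r dz dr dθ.

Inner (z): 46r.
Middle (r from 0 to 3): 207.
Outer (θ): 207π.

Therefore the triple integral equals 207π.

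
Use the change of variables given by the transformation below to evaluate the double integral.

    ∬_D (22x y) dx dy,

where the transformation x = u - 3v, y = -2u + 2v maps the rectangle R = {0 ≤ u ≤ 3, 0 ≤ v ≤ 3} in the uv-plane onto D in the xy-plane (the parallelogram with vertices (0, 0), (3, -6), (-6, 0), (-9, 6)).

Compute the Jacobian determinant of (x, y) with respect to (u, v):

    ∂(x,y)/∂(u,v) = | 1  -3 | = (1)(2) - (-3)(-2) = -4.
                   | -2  2 |

Its absolute value is |J| = 4 (the area scaling factor).

Substituting x = u - 3v, y = -2u + 2v into the integrand,

    22x y → -44u^2 + 176u v - 132v^2,

so the integral becomes

    ∬_R (-44u^2 + 176u v - 132v^2) · |J| du dv = ∫_0^3 ∫_0^3 (-176u^2 + 704u v - 528v^2) dv du.

Inner (v): -528u^2 + 3168u - 4752.
Outer (u): -4752.

Therefore ∬_D (22x y) dx dy = -4752.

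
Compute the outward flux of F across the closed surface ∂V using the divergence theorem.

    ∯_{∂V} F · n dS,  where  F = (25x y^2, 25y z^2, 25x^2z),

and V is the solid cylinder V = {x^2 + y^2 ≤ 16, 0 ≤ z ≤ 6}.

By the divergence theorem,

    ∯_{∂V} F · n dS = ∭_V (∇ · F) dV.

Compute the divergence:
    ∇ · F = ∂F_x/∂x + ∂F_y/∂y + ∂F_z/∂z = 25y^2 + 25z^2 + 25x^2 = 25x^2 + 25y^2 + 25z^2.

In cylindrical coordinates, x = r cos(θ), y = r sin(θ), z = z, dV = r dr dθ dz, with 0 ≤ r ≤ 4, 0 ≤ θ ≤ 2π, 0 ≤ z ≤ 6.

The integrand, after substitution and multiplying by the volume element, becomes (25r^2 + 25z^2) · r, so

    ∭_V (∇·F) dV = ∫_0^{2π} ∫_0^{4} ∫_0^{6} (25r^2 + 25z^2) · r dz dr dθ.

Inner (z from 0 to 6): 150r (r^2 + 12).
Middle (r from 0 to 4): 24000.
Outer (θ from 0 to 2π): 48000π.

Therefore ∯_{∂V} F · n dS = 48000π.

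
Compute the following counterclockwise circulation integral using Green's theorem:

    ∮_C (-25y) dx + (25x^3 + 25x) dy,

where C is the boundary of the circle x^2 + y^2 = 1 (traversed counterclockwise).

Green's theorem converts the closed line integral into a double integral over the enclosed region D:

    ∮_C P dx + Q dy = ∬_D (∂Q/∂x - ∂P/∂y) dA.

Here P = -25y, Q = 25x^3 + 25x, so

    ∂Q/∂x = 75x^2 + 25,    ∂P/∂y = -25,
    ∂Q/∂x - ∂P/∂y = 75x^2 + 50.

D is the region x^2 + y^2 ≤ 1. Evaluating the double integral:

In polar coordinates (x = r cos θ, y = r sin θ, dA = r dr dθ) the integrand becomes 75r^2cos(θ)^2 + 50, so

    ∬_D (75x^2 + 50) dA = ∫_0^{2π} ∫_0^{1} (75r^2cos(θ)^2 + 50) · r dr dθ.

Inner (r from 0 to 1): 75cos(θ)^2/4 + 25.
Outer (θ from 0 to 2π): 275π/4.

Therefore ∮_C P dx + Q dy = 275π/4.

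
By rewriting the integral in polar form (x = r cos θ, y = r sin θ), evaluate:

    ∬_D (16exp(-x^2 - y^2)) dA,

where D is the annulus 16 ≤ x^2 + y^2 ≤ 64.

The region D is 4 ≤ r ≤ 8, 0 ≤ θ ≤ 2π in polar coordinates, where x = r cos(θ), y = r sin(θ), and dA = r dr dθ.

Under the substitution, the integrand becomes 16exp(-r^2), so

    ∬_D (16exp(-x^2 - y^2)) dA = ∫_{0}^{2π} ∫_{4}^{8} (16exp(-r^2)) · r dr dθ.

Inner integral (in r): ∫_{4}^{8} (16exp(-r^2)) · r dr = -(8 - 8exp(48))exp(-64).

Outer integral (in θ): ∫_{0}^{2π} (-(8 - 8exp(48))exp(-64)) dθ = -16π (1 - exp(48))exp(-64).

Therefore ∬_D (16exp(-x^2 - y^2)) dA = -16π (1 - exp(48))exp(-64).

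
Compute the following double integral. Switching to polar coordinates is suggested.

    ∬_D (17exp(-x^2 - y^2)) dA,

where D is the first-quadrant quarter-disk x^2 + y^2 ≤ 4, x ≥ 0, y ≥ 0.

The region D is 0 ≤ r ≤ 2, 0 ≤ θ ≤ π/2 in polar coordinates, where x = r cos(θ), y = r sin(θ), and dA = r dr dθ.

Under the substitution, the integrand becomes 17exp(-r^2), so

    ∬_D (17exp(-x^2 - y^2)) dA = ∫_{0}^{π/2} ∫_{0}^{2} (17exp(-r^2)) · r dr dθ.

Inner integral (in r): ∫_{0}^{2} (17exp(-r^2)) · r dr = 17/2 - 17exp(-4)/2.

Outer integral (in θ): ∫_{0}^{π/2} (17/2 - 17exp(-4)/2) dθ = -17π (1 - exp(4))exp(-4)/4.

Therefore ∬_D (17exp(-x^2 - y^2)) dA = -17π (1 - exp(4))exp(-4)/4.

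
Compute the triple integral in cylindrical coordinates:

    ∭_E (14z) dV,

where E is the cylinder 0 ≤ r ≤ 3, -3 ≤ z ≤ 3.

In cylindrical coordinates, x = r cos(θ), y = r sin(θ), z = z, and dV = r dr dθ dz.

The integrand becomes 14z, so

    ∭_E (14z) dV = ∫_{0}^{2π} ∫_{0}^{3} ∫_{-3}^{3} (14z) · r dz dr dθ.

Inner (z): 0.
Middle (r from 0 to 3): 0.
Outer (θ): 0.

Therefore the triple integral equals 0.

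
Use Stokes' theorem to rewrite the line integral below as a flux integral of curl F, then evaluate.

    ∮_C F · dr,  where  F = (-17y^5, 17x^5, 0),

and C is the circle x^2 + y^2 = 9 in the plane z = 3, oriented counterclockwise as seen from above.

Let S be the flat disk x^2 + y^2 ≤ 9 in the plane z = 3, with upward unit normal n̂ = ẑ. By Stokes' theorem,

    ∮_C F · dr = ∬_S (∇ × F) · n̂ dS = ∬_D (curl F)_z dA,

where D is the disk x^2 + y^2 ≤ 9.

Compute the curl of F = (-17y^5, 17x^5, 0):
    (∇ × F)_x = ∂F_z/∂y - ∂F_y/∂z = 0,
    (∇ × F)_y = ∂F_x/∂z - ∂F_z/∂x = 0,
    (∇ × F)_z = ∂F_y/∂x - ∂F_x/∂y = 85x^4 + 85y^4.

On z = 3, (curl F)_z = 85x^4 + 85y^4.

Convert to polar (x = r cos θ, y = r sin θ, dA = r dr dθ); the integrand becomes 85r^4(sin(θ)^4 + cos(θ)^4), so

    ∬_D (curl F)_z dA = ∫_0^{2π} ∫_0^{3} (85r^4(sin(θ)^4 + cos(θ)^4)) · r dr dθ.

Inner (r from 0 to 3): 20655sin(θ)^4/2 + 20655cos(θ)^4/2.
Outer (θ from 0 to 2π): 61965π/4.

Therefore ∮_C F · dr = 61965π/4.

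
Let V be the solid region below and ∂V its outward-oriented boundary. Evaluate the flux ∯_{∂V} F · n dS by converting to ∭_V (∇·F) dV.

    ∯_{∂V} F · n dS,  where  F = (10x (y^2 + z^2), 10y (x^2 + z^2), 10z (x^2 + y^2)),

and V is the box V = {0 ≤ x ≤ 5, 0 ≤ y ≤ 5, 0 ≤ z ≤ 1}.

By the divergence theorem,

    ∯_{∂V} F · n dS = ∭_V (∇ · F) dV.

Compute the divergence:
    ∇ · F = ∂F_x/∂x + ∂F_y/∂y + ∂F_z/∂z = 10y^2 + 10z^2 + 10x^2 + 10z^2 + 10x^2 + 10y^2 = 20x^2 + 20y^2 + 20z^2.

V is a rectangular box, so dV = dx dy dz with 0 ≤ x ≤ 5, 0 ≤ y ≤ 5, 0 ≤ z ≤ 1.

Integrate (20x^2 + 20y^2 + 20z^2) over V as an iterated integral:

    ∭_V (∇·F) dV = ∫_0^{5} ∫_0^{5} ∫_0^{1} (20x^2 + 20y^2 + 20z^2) dz dy dx.

Inner (z from 0 to 1): 20x^2 + 20y^2 + 20/3.
Middle (y from 0 to 5): 100x^2 + 2600/3.
Outer (x from 0 to 5): 8500.

Therefore ∯_{∂V} F · n dS = 8500.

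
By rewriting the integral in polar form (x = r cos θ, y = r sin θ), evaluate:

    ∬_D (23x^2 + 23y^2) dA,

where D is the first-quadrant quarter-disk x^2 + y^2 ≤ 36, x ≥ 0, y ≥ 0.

The region D is 0 ≤ r ≤ 6, 0 ≤ θ ≤ π/2 in polar coordinates, where x = r cos(θ), y = r sin(θ), and dA = r dr dθ.

Under the substitution, the integrand becomes 23r^2, so

    ∬_D (23x^2 + 23y^2) dA = ∫_{0}^{π/2} ∫_{0}^{6} (23r^2) · r dr dθ.

Inner integral (in r): ∫_{0}^{6} (23r^2) · r dr = 7452.

Outer integral (in θ): ∫_{0}^{π/2} (7452) dθ = 3726π.

Therefore ∬_D (23x^2 + 23y^2) dA = 3726π.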